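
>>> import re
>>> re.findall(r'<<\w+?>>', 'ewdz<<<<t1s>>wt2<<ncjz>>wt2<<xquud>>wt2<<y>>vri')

['<<t1s>>', '<<ncjz>>', '<<xquud>>', '<<y>>']

Scanning left to right: at [6:13] → '<<t1s>>'; at [16:24] → '<<ncjz>>'; at [27:36] → '<<xquud>>'; at [39:44] → '<<y>>'.
No capturing groups, so `findall` returns the 4 full match strings.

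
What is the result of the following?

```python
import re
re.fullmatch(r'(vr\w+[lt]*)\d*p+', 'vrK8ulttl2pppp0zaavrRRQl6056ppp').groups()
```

('vrK8ulttl2pppp0zaavrRRQl6056pp',)

The pattern matches the literal 'vr', then one or more of a word character, then zero or more of one of [lt] (captured); then zero or more of a digit, then one or more of a literal 'p'.
`re.fullmatch` is like wrapping the pattern in `^…$` (in single-line mode).
The match spans [0:31] → 'vrK8ulttl2pppp0zaavrRRQl6056ppp'.
Captured: group 1 = 'vrK8ulttl2pppp0zaavrRRQl6056pp'.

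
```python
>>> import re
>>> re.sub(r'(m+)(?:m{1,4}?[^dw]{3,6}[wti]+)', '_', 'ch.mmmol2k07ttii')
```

The pattern matches one or more of a literal 'm' (captured); then 1 to 4 of a literal 'm' (lazy), then 3 to 6 of any character except [dw], then one or more of one of [wti] (non-capturing group).
Matches: at [3:16] → 'mmmol2k07ttii'.
Every occurrence is swapped for '_'.

'ch._'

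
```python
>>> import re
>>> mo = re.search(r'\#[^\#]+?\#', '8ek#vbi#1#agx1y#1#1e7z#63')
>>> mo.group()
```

'#vbi#'

`re.search` tries every starting position until one works.
The match spans [3:8] → '#vbi#'.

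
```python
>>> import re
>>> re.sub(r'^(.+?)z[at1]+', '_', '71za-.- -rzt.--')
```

'_-.- -rzt.--'

Because the quantifier is non-greedy, it stops expanding at the earliest point where the rest of the pattern can succeed.
`sub` substitutes '_' at each match site.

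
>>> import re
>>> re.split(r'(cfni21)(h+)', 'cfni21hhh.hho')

['', 'cfni21', 'hhh', '.hho']

Pattern: the literal 'cfn', then the literal 'i21' (captured); then one or more of a literal 'h' (captured).
Matches to split on: at [0:9] → 'cfni21hhh'.
The group in the pattern means `split` returns the separators' captures alongside the pieces.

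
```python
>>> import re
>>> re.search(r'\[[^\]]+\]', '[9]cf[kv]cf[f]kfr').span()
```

(0, 3)

`re.search` tries every starting position until one works.
The match spans [0:3] → '[9]'.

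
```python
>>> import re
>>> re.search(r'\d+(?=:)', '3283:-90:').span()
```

The `(?=…)`/`(?<=…)` assertion just peeks at neighbouring text; it doesn't advance the match position.
Unlike `match`, `search` isn't anchored — it looks for the pattern anywhere in the string.
The match spans [0:4] → '3283'.

(0, 4)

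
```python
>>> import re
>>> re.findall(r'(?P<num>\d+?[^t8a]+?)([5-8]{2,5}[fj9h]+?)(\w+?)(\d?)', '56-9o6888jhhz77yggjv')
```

Pattern: one or more of a digit (lazy), then one or more of any character except [t8a] (lazy) (captured as 'num'); then 2 to 5 of a character in [5-8], then one or more of one of [fj9h] (lazy) (captured); then one or more of a word character (lazy) (captured); then optionally a digit (captured).
Lazy quantifiers expand one character at a time until the remainder of the pattern can match.
Matches: at [0:11] match '56-9o6888jh', groups = ('56-9o', '6888j', 'h', '').
`findall` packs the 4 group values into a tuple for every match.

[('56-9o', '6888j', 'h', '')]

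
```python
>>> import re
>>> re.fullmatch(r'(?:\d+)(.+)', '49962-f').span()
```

`re.fullmatch` requires the pattern to consume the entire string.
The match spans [0:7] → '49962-f'.

(0, 7)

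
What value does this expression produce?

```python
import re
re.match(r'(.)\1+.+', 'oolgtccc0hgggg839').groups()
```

The match spans [0:17] → 'oolgtccc0hgggg839'.
Captured: group 1 = 'o'.

('o',)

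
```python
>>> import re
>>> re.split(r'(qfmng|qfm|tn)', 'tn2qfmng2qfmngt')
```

['', 'tn', '2', 'qfmng', '2', 'qfmng', 't']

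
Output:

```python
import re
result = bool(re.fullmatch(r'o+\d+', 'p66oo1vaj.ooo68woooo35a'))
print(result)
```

False

`fullmatch` succeeds only if the pattern covers the string from start to end.
Here the pattern can't cover the whole string, so the call returns None, and `bool(None)` is False.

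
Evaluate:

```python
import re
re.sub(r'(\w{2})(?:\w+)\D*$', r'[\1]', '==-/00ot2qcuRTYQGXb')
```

'==-/[00]'

Pattern: exactly 2 of a word character (captured); then one or more of a word character (non-capturing group); then zero or more of a non-digit; then anchored at the end.
`\1` in the replacement pulls in group 1's text for each match.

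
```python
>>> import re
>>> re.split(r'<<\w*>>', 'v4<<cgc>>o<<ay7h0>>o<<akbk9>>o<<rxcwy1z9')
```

['v4', 'o', 'o', 'o<<rxcwy1z9']

Splitting on the pattern gives 4 pieces.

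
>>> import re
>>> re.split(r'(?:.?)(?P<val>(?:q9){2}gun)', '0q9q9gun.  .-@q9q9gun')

['', 'q9q9gun', '.  .-', 'q9q9gun', '']

The pattern matches optionally any character (non-capturing group); then the literal 'q9' repeated 2 times, then the literal 'gun' (captured as 'val').
`re.split` interleaves the captured-group text with the surrounding fragments.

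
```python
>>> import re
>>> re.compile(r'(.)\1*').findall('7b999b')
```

['7', 'b', '9', 'b']

`\1` has to match the exact text group 1 already captured.
Matches: at [0:1] match '7', group 1 = '7'; at [1:2] match 'b', group 1 = 'b'; at [2:5] match '999', group 1 = '9'; at [5:6] match 'b', group 1 = 'b'.
Because there's exactly one group, `findall` drops the full match and keeps group 1 from each hit.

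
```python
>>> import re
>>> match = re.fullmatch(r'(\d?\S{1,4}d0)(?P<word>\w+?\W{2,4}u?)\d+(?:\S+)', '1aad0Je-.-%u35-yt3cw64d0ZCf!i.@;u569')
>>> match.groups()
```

The pattern matches optionally a digit, then 1 to 4 of a non-whitespace character, then the literal 'd0' (captured); then one or more of a word character (lazy), then 2 to 4 of a non-word character, then optionally the literal 'u' (captured as 'word'); then one or more of a digit; then one or more of a non-whitespace character (non-capturing group).
`re.fullmatch` requires the pattern to consume the entire string.
The match spans [0:36] → '1aad0Je-.-%u35-yt3cw64d0ZCf!i.@;u569'.
Captured: group 1 = '1aad0', group 2 = 'Je-.-%u'.

('1aad0', 'Je-.-%u')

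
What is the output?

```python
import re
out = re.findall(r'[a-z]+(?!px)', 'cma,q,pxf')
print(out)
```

['cma', 'q', 'pxf']

Because the assertion is negative and zero-width, positions next to the forbidden text are skipped.
Scanning left to right: at [0:3] → 'cma'; at [4:5] → 'q'; at [6:9] → 'pxf'.
No capturing groups, so `findall` returns the 3 full match strings.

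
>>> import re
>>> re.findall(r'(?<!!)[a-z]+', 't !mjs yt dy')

['t', 'js', 'yt', 'dy']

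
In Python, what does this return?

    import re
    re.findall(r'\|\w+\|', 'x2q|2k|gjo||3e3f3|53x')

Scanning left to right: at [3:7] → '|2k|'; at [11:18] → '|3e3f3|'.
No capturing groups, so `findall` returns the 2 full match strings.

['|2k|', '|3e3f3|']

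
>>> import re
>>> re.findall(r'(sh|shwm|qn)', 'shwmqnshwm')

The regex engine tests alternatives in the order written; an earlier branch that matches wins even if a later one would match more.
Walking the string: at [0:2] match 'sh', group 1 = 'sh'; at [4:6] match 'qn', group 1 = 'qn'; at [6:8] match 'sh', group 1 = 'sh'.
One capturing group, so `findall` returns just the captured substring from each match — 3 in all.

['sh', 'qn', 'sh']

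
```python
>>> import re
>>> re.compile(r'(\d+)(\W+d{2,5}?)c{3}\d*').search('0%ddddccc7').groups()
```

('0', '%dddd')

This matches one or more of a digit (captured); then one or more of a non-word character, then 2 to 5 of a literal 'd' (lazy) (captured); then exactly 3 of a literal 'c', then zero or more of a digit.
`re.search` scans for the first position where the pattern succeeds.
The match spans [0:10] → '0%ddddccc7'.
Captured: group 1 = '0', group 2 = '%dddd'.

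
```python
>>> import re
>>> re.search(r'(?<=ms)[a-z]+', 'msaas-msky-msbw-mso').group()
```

'aas'

The lookaround is zero-width — it requires the adjacent text to match without consuming it, so the asserted text isn't part of the match.
`re.search` tries every starting position until one works.
The match spans [2:5] → 'aas'.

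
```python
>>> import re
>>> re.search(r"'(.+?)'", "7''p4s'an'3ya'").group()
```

A non-greedy quantifier consumes as few characters as it can — just enough that the remainder of the pattern still matches from where it stops; whatever follows it matches normally.
The match spans [1:7] → "''p4s'".

"''p4s'"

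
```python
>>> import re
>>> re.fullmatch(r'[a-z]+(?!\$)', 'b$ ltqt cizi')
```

`re.fullmatch` is like wrapping the pattern in `^…$` (in single-line mode).
Here the pattern can't cover the whole string, so the call returns None.

None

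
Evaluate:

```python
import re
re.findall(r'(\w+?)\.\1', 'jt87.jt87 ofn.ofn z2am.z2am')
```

['jt87', 'ofn', 'z2am']

`\1` has to match the exact text group 1 already captured.
One capturing group, so `findall` returns just the captured substring from each match — 3 in all.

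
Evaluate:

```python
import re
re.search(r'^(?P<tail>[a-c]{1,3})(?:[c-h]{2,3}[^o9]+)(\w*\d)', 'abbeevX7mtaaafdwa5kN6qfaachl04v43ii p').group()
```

'abbeevX7mtaaafdwa5kN6qfaachl04v43'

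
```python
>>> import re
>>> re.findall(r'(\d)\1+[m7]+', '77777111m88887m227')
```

['7', '1', '8', '2']

The backreference `\1` re-matches whatever the first group consumed, character for character.
Matches: at [0:5] match '77777', group 1 = '7'; at [5:9] match '111m', group 1 = '1'; at [9:15] match '88887m', group 1 = '8'; at [15:18] match '227', group 1 = '2'.
`findall` collects group 1 from each match (4 total).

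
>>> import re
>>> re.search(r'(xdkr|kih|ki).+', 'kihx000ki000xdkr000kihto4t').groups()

('kih',)

`|` is ordered: at each position the engine commits to the first alternative that works.
`search` walks the string left to right and returns the first match it finds.
The match spans [0:26] → 'kihx000ki000xdkr000kihto4t'.
Captured: group 1 = 'kih'.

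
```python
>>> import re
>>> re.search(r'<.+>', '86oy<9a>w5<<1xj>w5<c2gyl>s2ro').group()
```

'<9a>w5<<1xj>w5<c2gyl>'

Unlike `match`, `search` isn't anchored — it looks for the pattern anywhere in the string.
The match spans [4:25] → '<9a>w5<<1xj>w5<c2gyl>'.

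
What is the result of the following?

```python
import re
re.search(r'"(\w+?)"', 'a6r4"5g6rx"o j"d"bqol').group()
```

'"5g6rx"'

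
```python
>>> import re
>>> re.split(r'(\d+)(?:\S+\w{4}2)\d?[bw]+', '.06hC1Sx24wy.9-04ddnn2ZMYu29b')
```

['.', '06', '']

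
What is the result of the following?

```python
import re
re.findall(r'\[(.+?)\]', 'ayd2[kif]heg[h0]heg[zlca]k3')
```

['kif', 'h0', 'zlca']

With a single group, `findall` returns only what that group captured — 3 items.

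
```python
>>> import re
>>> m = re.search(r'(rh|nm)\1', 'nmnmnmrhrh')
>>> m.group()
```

'nmnm'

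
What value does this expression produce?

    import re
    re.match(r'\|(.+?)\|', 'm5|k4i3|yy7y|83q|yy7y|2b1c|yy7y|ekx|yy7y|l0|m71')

None

`re.match` won't scan ahead — the pattern has to work from the very first character.
Here the string doesn't start with a match, so the call returns None.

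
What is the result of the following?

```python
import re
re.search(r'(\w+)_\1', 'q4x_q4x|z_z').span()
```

`\1` is not a pattern — it's the concrete string captured by group 1, re-applied verbatim.
`search` walks the string left to right and returns the first match it finds.
The match spans [0:7] → 'q4x_q4x'.
Captured: group 1 = 'q4x'.

(0, 7)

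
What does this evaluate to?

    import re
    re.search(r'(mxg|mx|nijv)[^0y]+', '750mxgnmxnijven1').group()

'mxgnmxnijven1'

`re.search` scans for the first position where the pattern succeeds.
The match spans [3:16] → 'mxgnmxnijven1'.
Captured: group 1 = 'mxg'.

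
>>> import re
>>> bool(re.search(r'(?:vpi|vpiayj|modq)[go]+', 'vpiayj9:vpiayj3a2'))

False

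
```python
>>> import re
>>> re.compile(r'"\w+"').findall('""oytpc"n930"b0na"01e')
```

Scanning left to right: at [1:8] → '"oytpc"'; at [12:18] → '"b0na"'.
With no groups in the pattern, `findall` gives back each whole match — 2 here.

['"oytpc"', '"b0na"']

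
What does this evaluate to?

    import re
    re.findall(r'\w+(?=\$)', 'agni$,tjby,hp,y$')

The positive lookaround only admits positions where the adjacent text matches; those characters stay outside the span.
No capturing groups, so `findall` returns the 2 full match strings.

['agni', 'y']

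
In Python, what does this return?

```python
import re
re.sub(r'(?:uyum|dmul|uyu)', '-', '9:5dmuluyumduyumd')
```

Alternation tries branches left to right and keeps the first one that lets the overall match succeed at that position.
Matches: at [3:7] → 'dmul'; at [7:11] → 'uyum'; at [12:16] → 'uyum'.
Every occurrence is swapped for '-'.

'9:5--d-d'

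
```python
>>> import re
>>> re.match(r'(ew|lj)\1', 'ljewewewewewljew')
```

With `match`, the pattern is implicitly anchored at the beginning.
Here the pattern fails at index 0, so the call returns None.

None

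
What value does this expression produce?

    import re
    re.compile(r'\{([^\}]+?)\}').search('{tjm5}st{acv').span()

(0, 6)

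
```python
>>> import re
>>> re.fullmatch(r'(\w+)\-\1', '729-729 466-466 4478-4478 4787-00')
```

The backreference `\1` re-matches whatever the first group consumed, character for character.
`re.fullmatch` is like wrapping the pattern in `^…$` (in single-line mode).
Here the pattern can't cover the whole string, so the call returns None.

None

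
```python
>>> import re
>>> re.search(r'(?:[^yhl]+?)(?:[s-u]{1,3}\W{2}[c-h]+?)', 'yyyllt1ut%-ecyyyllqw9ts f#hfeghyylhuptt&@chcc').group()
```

The pattern matches one or more of any character except [yhl] (lazy) (non-capturing group); then 1 to 3 of a character in [s-u], then exactly 2 of a non-word character, then one or more of a character in [c-h] (lazy) (non-capturing group).
A `+?`/`*?`/`{m,n}?` starts at its minimum and grows only as far as needed for what follows to match.
Unlike `match`, `search` isn't anchored — it looks for the pattern anywhere in the string.
The match spans [5:12] → 't1ut%-e'.

't1ut%-e'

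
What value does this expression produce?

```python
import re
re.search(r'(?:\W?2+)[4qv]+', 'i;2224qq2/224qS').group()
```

';2224qq'

The match spans [1:8] → ';2224qq'.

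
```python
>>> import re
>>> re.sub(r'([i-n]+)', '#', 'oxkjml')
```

This matches one or more of a character in [i-n] (captured).
Matches: at [2:6] → 'kjml'.
`sub` substitutes '#' at each match site.

'ox#'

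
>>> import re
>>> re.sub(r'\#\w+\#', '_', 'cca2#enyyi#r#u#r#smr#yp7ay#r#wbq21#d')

'cca2_r_r_yp7ay_wbq21#d'

Matches: at [4:11] → '#enyyi#'; at [12:15] → '#u#'; at [16:21] → '#smr#'; at [26:29] → '#r#'.
Each match is replaced by '_'.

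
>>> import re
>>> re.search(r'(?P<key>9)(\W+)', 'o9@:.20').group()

'9@:.'

Pattern: a literal '9' (captured as 'key'); then one or more of a non-word character (captured).
`re.search` tries every starting position until one works.
The match spans [1:5] → '9@:.'.
Captured: group 1 = '9', group 2 = '@:.'.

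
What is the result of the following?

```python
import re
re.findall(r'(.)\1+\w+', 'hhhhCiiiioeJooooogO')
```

['h']

After group 1 captures some text, `\1` only succeeds where that same text appears again.
Scanning left to right: at [0:19] match 'hhhhCiiiioeJooooogO', group 1 = 'h'.
Because there's exactly one group, `findall` drops the full match and keeps group 1 from the one hit.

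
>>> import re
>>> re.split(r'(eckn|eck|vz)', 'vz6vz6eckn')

`|` is ordered: at each position the engine commits to the first alternative that works.
The group in the pattern means `split` returns the separators' captures alongside the pieces.

['', 'vz', '6', 'vz', '6', 'eckn', '']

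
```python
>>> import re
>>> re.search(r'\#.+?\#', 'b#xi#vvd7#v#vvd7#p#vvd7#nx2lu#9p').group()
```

A `+?`/`*?`/`{m,n}?` starts at its minimum and grows only as far as needed for what follows to match.
The match spans [1:5] → '#xi#'.

'#xi#'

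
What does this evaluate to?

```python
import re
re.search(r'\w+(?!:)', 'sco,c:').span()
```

(0, 3)

The negative lookaround is zero-width — it rules out positions where the adjacent text would match, without consuming anything.
The match spans [0:3] → 'sco'.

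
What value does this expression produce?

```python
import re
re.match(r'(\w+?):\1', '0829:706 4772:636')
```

None

`re.match` won't scan ahead — the pattern has to work from the very first character.
Here the string doesn't start with a match, so the call returns None.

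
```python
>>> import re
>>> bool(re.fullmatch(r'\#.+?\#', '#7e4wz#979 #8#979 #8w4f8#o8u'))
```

False

`fullmatch` succeeds only if the pattern covers the string from start to end.
Here the string isn't matched end-to-end, so the call returns None, and `bool(None)` is False.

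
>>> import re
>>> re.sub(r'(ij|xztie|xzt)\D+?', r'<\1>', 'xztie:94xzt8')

'<xztie>94xzt8'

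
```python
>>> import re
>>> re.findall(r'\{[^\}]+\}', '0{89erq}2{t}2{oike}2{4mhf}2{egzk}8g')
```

Matches: at [1:8] → '{89erq}'; at [9:12] → '{t}'; at [13:19] → '{oike}'; at [20:26] → '{4mhf}'; at [27:33] → '{egzk}'.
`findall` yields the raw match text (5 of them) because the pattern has no groups.

['{89erq}', '{t}', '{oike}', '{4mhf}', '{egzk}']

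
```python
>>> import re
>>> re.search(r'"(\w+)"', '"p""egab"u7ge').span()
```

(0, 3)

`search` walks the string left to right and returns the first match it finds.
The match spans [0:3] → '"p"'.
Captured: group 1 = 'p'.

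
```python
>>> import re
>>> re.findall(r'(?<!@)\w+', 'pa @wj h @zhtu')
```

['pa', 'j', 'h', 'htu']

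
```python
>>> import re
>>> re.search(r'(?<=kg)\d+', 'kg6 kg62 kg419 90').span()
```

(2, 3)

Lookahead/lookbehind check context without consuming it, so the matched span excludes the asserted characters.
The match spans [2:3] → '6'.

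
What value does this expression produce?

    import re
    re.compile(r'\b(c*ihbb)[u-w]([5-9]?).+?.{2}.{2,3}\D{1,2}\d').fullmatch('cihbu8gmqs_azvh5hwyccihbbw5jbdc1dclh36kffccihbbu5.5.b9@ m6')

None

This matches a word boundary (`\b`, zero-width); then zero or more of the literal 'c', then the literal 'ihb', then a literal 'b' (captured); then a character in [u-w]; then optionally a character in [5-9] (captured); then one or more of any character (lazy), then exactly 2 of any character, then 2 to 3 of any character; then 1 to 2 of a non-digit, then a digit.
`fullmatch` succeeds only if the pattern covers the string from start to end.
Here the pattern can't cover the whole string, so the call returns None.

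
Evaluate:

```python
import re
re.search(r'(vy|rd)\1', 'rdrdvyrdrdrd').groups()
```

After group 1 captures some text, `\1` only succeeds where that same text appears again.
`search` walks the string left to right and returns the first match it finds.
The match spans [0:4] → 'rdrd'.
Captured: group 1 = 'rd'.

('rd',)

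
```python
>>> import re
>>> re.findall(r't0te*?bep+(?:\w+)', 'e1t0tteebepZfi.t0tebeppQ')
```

`findall` yields the raw match text (1 of them) because the pattern has no groups.

['t0tebeppQ']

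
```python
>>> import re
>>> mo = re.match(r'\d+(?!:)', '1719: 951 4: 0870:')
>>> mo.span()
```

`re.match` won't scan ahead — the pattern has to work from the very first character.
The match spans [0:3] → '171'.

(0, 3)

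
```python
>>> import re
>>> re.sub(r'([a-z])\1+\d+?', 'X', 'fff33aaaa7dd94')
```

'X3XX4'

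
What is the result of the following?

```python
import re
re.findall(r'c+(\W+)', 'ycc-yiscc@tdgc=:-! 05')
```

Pattern: one or more of a literal 'c'; then one or more of a non-word character (captured).
Walking the string: at [1:4] match 'cc-', group 1 = '-'; at [7:10] match 'cc@', group 1 = '@'; at [13:19] match 'c=:-! ', group 1 = '=:-! '.
With a single group, `findall` returns only what that group captured — 3 items.

['-', '@', '=:-! ']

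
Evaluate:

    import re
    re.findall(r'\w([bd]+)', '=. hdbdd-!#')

['dbdd']

Pattern: a word character; then one or more of one of [bd] (captured).
Matches: at [3:8] match 'hdbdd', group 1 = 'dbdd'.
Because there's exactly one group, `findall` drops the full match and keeps group 1 from the one hit.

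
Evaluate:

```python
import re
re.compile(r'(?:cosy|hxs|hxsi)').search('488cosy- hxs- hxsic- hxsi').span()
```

(3, 7)

`re.search` tries every starting position until one works.
The match spans [3:7] → 'cosy'.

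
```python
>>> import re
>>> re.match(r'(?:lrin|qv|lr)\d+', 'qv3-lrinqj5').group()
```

'qv3'

With `match`, the pattern is implicitly anchored at the beginning.
The match spans [0:3] → 'qv3'.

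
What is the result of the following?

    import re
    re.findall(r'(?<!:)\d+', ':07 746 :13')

['7', '746', '3']

`(?!…)`/`(?<!…)` only lets a position through if the neighbouring text does NOT match; no characters are consumed.
Walking the string: at [2:3] → '7'; at [4:7] → '746'; at [10:11] → '3'.
Since nothing is captured, `findall` lists the 3 matched substrings directly.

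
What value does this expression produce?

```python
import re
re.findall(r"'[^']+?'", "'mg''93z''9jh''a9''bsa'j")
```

["'mg'", "'93z'", "'9jh'", "'a9'", "'bsa'"]

Walking the string: at [0:4] → "'mg'"; at [4:9] → "'93z'"; at [9:14] → "'9jh'"; at [14:18] → "'a9'"; at [18:23] → "'bsa'".
`findall` yields the raw match text (5 of them) because the pattern has no groups.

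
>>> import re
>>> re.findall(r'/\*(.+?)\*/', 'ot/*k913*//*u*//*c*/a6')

['k913', 'u', 'c']

`findall` collects group 1 from each match (3 total).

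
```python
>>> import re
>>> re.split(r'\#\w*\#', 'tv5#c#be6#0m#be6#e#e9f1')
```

['tv5', 'be6', 'be6', 'e9f1']

Matches to split on: at [3:6] → '#c#'; at [9:13] → '#0m#'; at [16:19] → '#e#'.
`split` removes every match and returns the 4 fragments in between.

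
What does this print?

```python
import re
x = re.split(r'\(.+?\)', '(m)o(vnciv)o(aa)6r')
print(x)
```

['', 'o', 'o', '6r']

With the lazy modifier that quantifier settles for the fewest repetitions that let the rest of the pattern succeed (the atoms after it are unaffected and can still be greedy).
The string is cut at each match, leaving 4 pieces.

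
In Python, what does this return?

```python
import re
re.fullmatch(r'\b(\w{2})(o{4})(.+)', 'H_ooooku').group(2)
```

The match spans [0:8] → 'H_ooooku'.
Captured: group 1 = 'H_', group 2 = 'oooo', group 3 = 'ku'.

'oooo'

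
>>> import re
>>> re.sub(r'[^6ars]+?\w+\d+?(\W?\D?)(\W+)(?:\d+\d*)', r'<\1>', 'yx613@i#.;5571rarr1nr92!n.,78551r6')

This matches one or more of any character except [6ars] (lazy); then one or more of a word character, then one or more of a digit (lazy); then optionally a non-word character, then optionally a non-digit (captured); then one or more of a non-word character (captured); then one or more of a digit, then zero or more of a digit (non-capturing group).
The replacement refers to a captured group, so each match is rewritten using its own captured text.

'<@i>rarr<!n>r6'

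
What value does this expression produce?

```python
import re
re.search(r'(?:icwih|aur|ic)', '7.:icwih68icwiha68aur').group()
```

'icwih'

Alternation isn't longest-match — the leftmost alternative that fits at this position is chosen.
`search` walks the string left to right and returns the first match it finds.
The match spans [3:8] → 'icwih'.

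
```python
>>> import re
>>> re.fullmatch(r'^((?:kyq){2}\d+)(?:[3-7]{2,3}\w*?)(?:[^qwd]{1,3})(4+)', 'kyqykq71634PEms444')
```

`re.fullmatch` is like wrapping the pattern in `^…$` (in single-line mode).
Here the pattern can't cover the whole string, so the call returns None.

None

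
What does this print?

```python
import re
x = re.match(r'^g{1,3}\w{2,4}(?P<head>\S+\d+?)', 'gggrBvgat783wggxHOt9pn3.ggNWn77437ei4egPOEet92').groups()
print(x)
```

('at783wggxHOt9pn3.ggNWn77437ei4egPOEet92',)

The match spans [0:46] → 'gggrBvgat783wggxHOt9pn3.ggNWn77437ei4egPOEet92'.
Captured: group 1 = 'at783wggxHOt9pn3.ggNWn77437ei4egPOEet92'.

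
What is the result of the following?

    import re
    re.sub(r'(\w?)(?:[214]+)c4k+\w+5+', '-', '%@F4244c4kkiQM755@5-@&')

This matches optionally a word character (captured); then one or more of one of [214] (non-capturing group); then the literal 'c4', then one or more of a literal 'k'; then one or more of a word character; then one or more of a literal '5'.
Matches: at [2:17] → 'F4244c4kkiQM755'.
Each match is replaced by '-'.

'%@-@5-@&'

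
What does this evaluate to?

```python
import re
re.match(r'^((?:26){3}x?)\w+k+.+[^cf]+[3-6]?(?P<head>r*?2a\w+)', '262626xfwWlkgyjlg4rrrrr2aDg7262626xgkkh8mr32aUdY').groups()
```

Pattern: anchored at the start of the string; then the literal '26' repeated 3 times, then optionally a literal 'x' (captured); then one or more of a word character; then one or more of a literal 'k'; then one or more of any character, then one or more of any character except [cf], then optionally a character in [3-6]; then zero or more of a literal 'r' (lazy), then the literal '2a', then one or more of a word character (captured as 'head').
`re.match` only tries the pattern at the start of the string.
The match spans [0:48] → '262626xfwWlkgyjlg4rrrrr2aDg7262626xgkkh8mr32aUdY'.
Captured: group 1 = '262626x', group 2 = '2aUdY'.

('262626x', '2aUdY')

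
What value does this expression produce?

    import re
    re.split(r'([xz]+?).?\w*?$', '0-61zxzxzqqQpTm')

The pattern matches one or more of one of [xz] (lazy) (captured); then optionally any character, then zero or more of a word character (lazy); then anchored at the end.
With the lazy modifier that quantifier settles for the fewest repetitions that let the rest of the pattern succeed (the atoms after it are unaffected and can still be greedy).
Matches to split on: at [4:15] → 'zxzxzqqQpTm'.
The group in the pattern means `split` returns the separators' captures alongside the pieces.

['0-61', 'z', '']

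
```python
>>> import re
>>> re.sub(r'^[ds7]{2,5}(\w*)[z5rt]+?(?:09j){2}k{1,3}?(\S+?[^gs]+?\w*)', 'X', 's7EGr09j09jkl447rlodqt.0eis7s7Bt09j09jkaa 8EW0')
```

With the lazy modifier that quantifier settles for the fewest repetitions that let the rest of the pattern succeed (the atoms after it are unaffected and can still be greedy).
Every occurrence is swapped for 'X'.

'X.0eis7s7Bt09j09jkaa 8EW0'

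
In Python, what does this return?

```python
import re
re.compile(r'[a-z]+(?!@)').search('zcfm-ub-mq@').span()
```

A negative assertion filters positions out without eating any characters.
`search` walks the string left to right and returns the first match it finds.
The match spans [0:4] → 'zcfm'.

(0, 4)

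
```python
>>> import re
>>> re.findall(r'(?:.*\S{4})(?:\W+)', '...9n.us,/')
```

The pattern matches zero or more of any character, then exactly 4 of a non-whitespace character (non-capturing group); then one or more of a non-word character (non-capturing group).
Walking the string: at [0:10] → '...9n.us,/'.
`findall` yields the raw match text (1 of them) because the pattern has no groups.

['...9n.us,/']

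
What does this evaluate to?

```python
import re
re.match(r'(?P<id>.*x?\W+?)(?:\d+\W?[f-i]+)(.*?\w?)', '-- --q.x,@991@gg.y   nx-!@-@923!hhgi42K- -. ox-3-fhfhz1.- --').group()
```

'-- --q.x,@991@gg.y   nx-!@-@923!hhgi42K- -. ox-3-fhfhz'

With `match`, the pattern is implicitly anchored at the beginning.
The match spans [0:54] → '-- --q.x,@991@gg.y   nx-!@-@923!hhgi42K- -. ox-3-fhfhz'.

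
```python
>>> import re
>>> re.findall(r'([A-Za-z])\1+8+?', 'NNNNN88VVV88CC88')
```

['N', 'V', 'C']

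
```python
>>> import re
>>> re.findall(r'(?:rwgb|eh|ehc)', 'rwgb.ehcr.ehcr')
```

['rwgb', 'eh', 'eh']

Alternation isn't longest-match — the leftmost alternative that fits at this position is chosen.
Scanning left to right: at [0:4] → 'rwgb'; at [5:7] → 'eh'; at [10:12] → 'eh'.
No capturing groups, so `findall` returns the 3 full match strings.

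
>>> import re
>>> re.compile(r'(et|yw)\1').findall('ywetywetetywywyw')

['et', 'yw']

`\1` has to match the exact text group 1 already captured.
Walking the string: at [6:10] match 'etet', group 1 = 'et'; at [10:14] match 'ywyw', group 1 = 'yw'.
`findall` collects group 1 from each match (2 total).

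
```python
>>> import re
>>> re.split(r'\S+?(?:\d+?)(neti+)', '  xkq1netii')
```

['  ', 'netii', '']

Pattern: one or more of a non-whitespace character (lazy); then one or more of a digit (lazy) (non-capturing group); then the literal 'net', then one or more of a literal 'i' (captured).
Matches to split on: at [2:11] → 'xkq1netii'.
With a capturing group present, the delimiter's captured portion is kept in the result list.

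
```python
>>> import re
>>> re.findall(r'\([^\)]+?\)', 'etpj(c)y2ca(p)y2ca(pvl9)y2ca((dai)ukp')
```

`findall` yields the raw match text (4 of them) because the pattern has no groups.

['(c)', '(p)', '(pvl9)', '((dai)']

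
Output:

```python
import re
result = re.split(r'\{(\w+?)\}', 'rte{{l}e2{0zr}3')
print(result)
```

['rte{', 'l', 'e2', '0zr', '3']

Matches to split on: at [4:7] → '{l}'; at [9:14] → '{0zr}'.
`re.split` interleaves the captured-group text with the surrounding fragments.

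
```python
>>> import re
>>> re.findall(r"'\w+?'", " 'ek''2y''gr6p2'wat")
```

["'ek'", "'2y'", "'gr6p2'"]

Scanning left to right: at [1:5] → "'ek'"; at [5:9] → "'2y'"; at [9:16] → "'gr6p2'".
No capturing groups, so `findall` returns the 3 full match strings.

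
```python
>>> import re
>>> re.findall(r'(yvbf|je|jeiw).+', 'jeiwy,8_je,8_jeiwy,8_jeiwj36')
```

['je']

Branches in `(...|...)` are attempted left-to-right; the first branch that allows the whole pattern to succeed is taken.
One capturing group, so `findall` returns just the captured substring from the one match — 1 in all.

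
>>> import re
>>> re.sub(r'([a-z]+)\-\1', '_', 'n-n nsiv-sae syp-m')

`\1` has to match the exact text group 1 already captured.
Each match is replaced by '_'.

'_ nsiv-sae syp-m'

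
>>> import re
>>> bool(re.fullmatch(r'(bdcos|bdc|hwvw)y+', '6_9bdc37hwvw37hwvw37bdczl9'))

For `fullmatch`, every character of the input must be accounted for by the pattern.
Here the string isn't matched end-to-end, so the call returns None, and `bool(None)` is False.

False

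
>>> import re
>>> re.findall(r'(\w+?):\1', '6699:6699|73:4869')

['6699']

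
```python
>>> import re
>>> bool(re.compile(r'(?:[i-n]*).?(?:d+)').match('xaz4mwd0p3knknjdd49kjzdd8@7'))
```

False

This matches zero or more of a character in [i-n] (non-capturing group); then optionally any character; then one or more of a literal 'd' (non-capturing group).
With `match`, the pattern is implicitly anchored at the beginning.
Here position 0 doesn't satisfy it, so the call returns None, and `bool(None)` is False.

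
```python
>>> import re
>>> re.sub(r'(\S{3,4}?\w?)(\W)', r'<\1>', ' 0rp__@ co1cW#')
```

' <0rp__> <co1cW>'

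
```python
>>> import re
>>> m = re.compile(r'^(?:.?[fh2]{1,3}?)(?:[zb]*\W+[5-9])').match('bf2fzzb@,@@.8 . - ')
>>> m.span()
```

(0, 13)

The pattern matches anchored at the start of the string; then optionally any character, then 1 to 3 of one of [fh2] (lazy) (non-capturing group); then zero or more of one of [zb], then one or more of a non-word character, then a character in [5-9] (non-capturing group).
`re.match` won't scan ahead — the pattern has to work from the very first character.
The match spans [0:13] → 'bf2fzzb@,@@.8'.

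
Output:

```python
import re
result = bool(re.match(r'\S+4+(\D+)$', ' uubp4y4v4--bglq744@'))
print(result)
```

False

`match` is anchored at position 0; if the pattern doesn't fit there, it returns None.
Here the string doesn't start with a match, so the call returns None, and `bool(None)` is False.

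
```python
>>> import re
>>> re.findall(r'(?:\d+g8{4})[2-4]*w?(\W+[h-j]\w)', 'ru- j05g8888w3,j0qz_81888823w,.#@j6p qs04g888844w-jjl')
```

['-jj']

The pattern matches one or more of a digit, then the literal 'g', then exactly 4 of the literal '8' (non-capturing group); then zero or more of a character in [2-4], then optionally a literal 'w'; then one or more of a non-word character, then a character in [h-j], then a word character (captured).
With a single group, `findall` returns only what that group captured — 1 item.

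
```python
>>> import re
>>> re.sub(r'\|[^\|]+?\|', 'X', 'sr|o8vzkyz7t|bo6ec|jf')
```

'srXbo6ec|jf'

Matches: at [2:13] → '|o8vzkyz7t|'.
Each match is replaced by 'X'.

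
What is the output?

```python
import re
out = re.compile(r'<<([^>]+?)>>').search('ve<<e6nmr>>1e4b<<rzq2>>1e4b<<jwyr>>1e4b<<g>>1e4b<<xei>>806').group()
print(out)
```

<<e6nmr>>

`re.search` scans for the first position where the pattern succeeds.
The match spans [2:11] → '<<e6nmr>>'.
Captured: group 1 = 'e6nmr'.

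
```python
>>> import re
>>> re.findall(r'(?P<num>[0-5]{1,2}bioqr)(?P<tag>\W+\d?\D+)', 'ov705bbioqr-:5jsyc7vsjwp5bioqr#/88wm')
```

The pattern matches 1 to 2 of a character in [0-5], then the literal 'bi', then the literal 'oqr' (captured as 'num'); then one or more of a non-word character, then optionally a digit, then one or more of a non-digit (captured as 'tag').
2 groups means the one result is a tuple of 2 captured strings — 1 here.

[('5bioqr', '#/')]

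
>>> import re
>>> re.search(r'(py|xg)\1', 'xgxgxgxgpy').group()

'xgxg'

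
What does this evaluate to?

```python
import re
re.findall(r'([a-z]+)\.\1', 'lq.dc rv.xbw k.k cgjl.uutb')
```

The backreference `\1` re-matches whatever the first group consumed, character for character.
Scanning left to right: at [13:16] match 'k.k', group 1 = 'k'.
One capturing group, so `findall` returns just the captured substring from the one match — 1 in all.

['k']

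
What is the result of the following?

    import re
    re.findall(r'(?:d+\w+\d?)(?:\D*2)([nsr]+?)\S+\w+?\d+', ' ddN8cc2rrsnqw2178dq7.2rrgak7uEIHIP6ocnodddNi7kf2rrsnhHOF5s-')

['r']

Pattern: one or more of a literal 'd', then one or more of a word character, then optionally a digit (non-capturing group); then zero or more of a non-digit, then a literal '2' (non-capturing group); then one or more of one of [nsr] (lazy) (captured); then one or more of a non-whitespace character, then one or more of a word character (lazy), then one or more of a digit.
Because the quantifier is non-greedy, it stops expanding at the earliest point where the rest of the pattern can succeed.
Scanning left to right: at [1:58] match 'ddN8cc2rrsnqw2178dq7.2rrgak7uEIHIP6ocnodddNi7kf2rrsnhHOF5', group 1 = 'r'.
With a single group, `findall` returns only what that group captured — 1 item.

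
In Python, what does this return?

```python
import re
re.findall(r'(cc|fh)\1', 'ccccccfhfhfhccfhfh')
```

['cc', 'fh', 'fh']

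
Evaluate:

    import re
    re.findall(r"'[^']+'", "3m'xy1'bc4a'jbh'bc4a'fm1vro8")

["'xy1'", "'jbh'"]

Walking the string: at [2:7] → "'xy1'"; at [11:16] → "'jbh'".
Since nothing is captured, `findall` lists the 2 matched substrings directly.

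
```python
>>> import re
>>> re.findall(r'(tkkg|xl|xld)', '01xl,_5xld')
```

['xl', 'xl']

The regex engine tests alternatives in the order written; an earlier branch that matches wins even if a later one would match more.
One capturing group, so `findall` returns just the captured substring from each match — 2 in all.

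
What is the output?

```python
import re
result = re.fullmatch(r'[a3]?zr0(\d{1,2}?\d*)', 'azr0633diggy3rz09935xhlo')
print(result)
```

None

Pattern: optionally one of [a3], then the literal 'zr0'; then 1 to 2 of a digit (lazy), then zero or more of a digit (captured).
`fullmatch` succeeds only if the pattern covers the string from start to end.
Here the pattern can't cover the whole string, so the call returns None.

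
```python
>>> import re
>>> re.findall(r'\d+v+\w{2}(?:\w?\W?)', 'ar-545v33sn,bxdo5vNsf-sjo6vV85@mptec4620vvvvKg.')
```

['545v33s', '5vNsf-', '6vV85@', '4620vvvvKg.']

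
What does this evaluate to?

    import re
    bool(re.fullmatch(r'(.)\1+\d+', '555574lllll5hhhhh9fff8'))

For `fullmatch`, every character of the input must be accounted for by the pattern.
Here the string isn't matched end-to-end, so the call returns None, and `bool(None)` is False.

False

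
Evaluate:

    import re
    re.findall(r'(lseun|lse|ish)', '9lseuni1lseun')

['lseun', 'lseun']

Alternation isn't longest-match — the leftmost alternative that fits at this position is chosen.
One capturing group, so `findall` returns just the captured substring from each match — 2 in all.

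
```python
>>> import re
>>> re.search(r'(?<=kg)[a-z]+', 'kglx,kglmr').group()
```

'lx'

Because the assertion is zero-width, the text it checks is not consumed and won't appear in the result.
The match spans [2:4] → 'lx'.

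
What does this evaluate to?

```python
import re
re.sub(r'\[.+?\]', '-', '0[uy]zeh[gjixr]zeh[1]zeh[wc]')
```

Matches: at [1:5] → '[uy]'; at [8:15] → '[gjixr]'; at [18:21] → '[1]'; at [24:28] → '[wc]'.
`sub` substitutes '-' at each match site.

'0-zeh-zeh-zeh-'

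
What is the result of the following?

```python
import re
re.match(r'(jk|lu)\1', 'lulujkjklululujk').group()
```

'lulu'

`\1` is not a pattern — it's the concrete string captured by group 1, re-applied verbatim.
`re.match` won't scan ahead — the pattern has to work from the very first character.
The match spans [0:4] → 'lulu'.
Captured: group 1 = 'lu'.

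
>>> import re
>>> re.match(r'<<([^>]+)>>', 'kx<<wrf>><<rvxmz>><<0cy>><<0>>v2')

`match` is anchored at position 0; if the pattern doesn't fit there, it returns None.
Here position 0 doesn't satisfy it, so the call returns None.

None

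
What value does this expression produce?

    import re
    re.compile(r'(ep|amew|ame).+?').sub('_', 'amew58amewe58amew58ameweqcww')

'_8_58_8_qcww'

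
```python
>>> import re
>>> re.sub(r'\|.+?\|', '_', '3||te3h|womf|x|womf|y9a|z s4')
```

A `+?`/`*?`/`{m,n}?` starts at its minimum and grows only as far as needed for what follows to match.
Matches: at [1:8] → '||te3h|'; at [12:15] → '|x|'; at [19:24] → '|y9a|'.
`sub` substitutes '_' at each match site.

'3_womf_womf_z s4'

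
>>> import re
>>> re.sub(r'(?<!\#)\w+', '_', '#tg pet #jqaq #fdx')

The negative lookaround is zero-width — it rules out positions where the adjacent text would match, without consuming anything.
Matches: at [2:3] → 'g'; at [4:7] → 'pet'; at [10:13] → 'qaq'; at [16:18] → 'dx'.
Every occurrence is swapped for '_'.

'#t_ _ #j_ #f_'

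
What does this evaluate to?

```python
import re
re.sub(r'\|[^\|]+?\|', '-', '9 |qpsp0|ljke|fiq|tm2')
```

'9 -ljke-tm2'

Matches: at [2:9] → '|qpsp0|'; at [13:18] → '|fiq|'.
Each match is replaced by '-'.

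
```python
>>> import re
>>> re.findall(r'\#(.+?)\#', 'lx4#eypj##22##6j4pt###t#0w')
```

With the lazy modifier that quantifier settles for the fewest repetitions that let the rest of the pattern succeed (the atoms after it are unaffected and can still be greedy).
One capturing group, so `findall` returns just the captured substring from each match — 4 in all.

['eypj', '22', '6j4pt', '#t']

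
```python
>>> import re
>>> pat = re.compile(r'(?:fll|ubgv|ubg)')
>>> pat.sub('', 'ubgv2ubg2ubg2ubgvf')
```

'222f'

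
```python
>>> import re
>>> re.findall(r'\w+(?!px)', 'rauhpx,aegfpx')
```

['rauhpx', 'aegfpx']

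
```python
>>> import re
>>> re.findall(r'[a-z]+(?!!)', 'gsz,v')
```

`(?!…)`/`(?<!…)` only lets a position through if the neighbouring text does NOT match; no characters are consumed.
Since nothing is captured, `findall` lists the 2 matched substrings directly.

['gsz', 'v']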